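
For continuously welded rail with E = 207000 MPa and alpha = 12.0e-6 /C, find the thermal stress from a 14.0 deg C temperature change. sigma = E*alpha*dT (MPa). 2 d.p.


sigma = E * alpha * dT
sigma = 207000 * 12.0e-6 * 14.0
sigma = 2.484 * 14.0
sigma = 34.78 MPa

34.78


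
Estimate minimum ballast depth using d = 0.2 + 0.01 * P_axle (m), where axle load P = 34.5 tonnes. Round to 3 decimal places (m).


d = 0.2 + 0.01 * 34.5
d = 0.2 + 0.345
d = 0.545 m

0.545


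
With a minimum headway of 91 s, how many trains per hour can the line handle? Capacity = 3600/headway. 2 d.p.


Capacity = 3600 / headway
Capacity = 3600 / 91
Capacity = 39.56 trains/hour

39.56


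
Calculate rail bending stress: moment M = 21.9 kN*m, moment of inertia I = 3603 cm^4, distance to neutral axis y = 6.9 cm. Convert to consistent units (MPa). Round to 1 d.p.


Convert units:
M = 21.9 kN*m = 21900000 N*mm
y = 6.9 cm = 69 mm
I = 3603 cm^4 = 36030000 mm^4
sigma = 21900000 * 69 / 36030000
sigma = 41.9 MPa

41.9


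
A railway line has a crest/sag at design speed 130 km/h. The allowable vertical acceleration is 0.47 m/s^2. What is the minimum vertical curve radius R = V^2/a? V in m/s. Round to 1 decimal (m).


Convert speed: V = 130 / 3.6 = 36.1111 m/s
V^2 = 1304.0123 m^2/s^2
R_v = 1304.0123 / 0.47
R_v = 2774.5 m

2774.5


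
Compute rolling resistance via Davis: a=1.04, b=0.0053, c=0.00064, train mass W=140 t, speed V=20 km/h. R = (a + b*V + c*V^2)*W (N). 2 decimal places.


b*V = 0.0053 * 20 = 0.106
c*V^2 = 0.00064 * 400 = 0.256
R_per_t = 1.04 + 0.106 + 0.256 = 1.402 N/t
R_total = 1.402 * 140 = 196.28 N

196.28


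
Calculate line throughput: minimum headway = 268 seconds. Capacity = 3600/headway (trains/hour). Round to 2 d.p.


Capacity = 3600 / headway
Capacity = 3600 / 268
Capacity = 13.43 trains/hour

13.43


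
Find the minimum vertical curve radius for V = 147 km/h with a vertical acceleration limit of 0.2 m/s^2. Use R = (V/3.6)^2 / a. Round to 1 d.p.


Convert speed: V = 147 / 3.6 = 40.8333 m/s
V^2 = 1667.3611 m^2/s^2
R_v = 1667.3611 / 0.2
R_v = 8336.8 m

8336.8


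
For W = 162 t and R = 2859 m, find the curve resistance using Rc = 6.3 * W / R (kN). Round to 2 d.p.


Rc = 6.3 * W / R
Rc = 6.3 * 162 / 2859
Rc = 1020.6 / 2859
Rc = 0.36 kN

0.36


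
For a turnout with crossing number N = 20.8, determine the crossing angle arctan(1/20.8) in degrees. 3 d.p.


1/N = 1/20.8 = 0.048077
angle = arctan(0.048077) = 0.04804 rad
angle = 0.04804 * 180/pi = 2.752 degrees

2.752


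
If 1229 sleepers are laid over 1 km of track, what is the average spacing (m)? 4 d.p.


Spacing = 1000 m / number of sleepers
Spacing = 1000 / 1229
Spacing = 0.8137 m

0.8137


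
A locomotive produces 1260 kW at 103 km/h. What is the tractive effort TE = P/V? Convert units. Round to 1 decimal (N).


Convert: P = 1260 kW = 1260000 W
V = 103 / 3.6 = 28.6111 m/s
TE = 1260000 / 28.6111
TE = 44038.8 N

44038.8


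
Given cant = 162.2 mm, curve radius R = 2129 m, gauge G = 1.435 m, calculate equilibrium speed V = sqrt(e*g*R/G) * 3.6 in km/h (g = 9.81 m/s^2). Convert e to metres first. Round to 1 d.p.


Convert cant: e = 162.2 mm = 0.1622 m
V_ms = sqrt(0.1622 * 9.81 * 2129 / 1.435)
V_ms = sqrt(2360.715316) = 48.5872 m/s
V = 48.5872 * 3.6 = 174.9 km/h

174.9


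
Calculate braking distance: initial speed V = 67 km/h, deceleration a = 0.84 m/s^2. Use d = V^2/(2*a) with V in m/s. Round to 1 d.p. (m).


Convert speed: V = 67 / 3.6 = 18.6111 m/s
V^2 = 346.3735
d = 346.3735 / (2 * 0.84)
d = 346.3735 / 1.68
d = 206.2 m

206.2


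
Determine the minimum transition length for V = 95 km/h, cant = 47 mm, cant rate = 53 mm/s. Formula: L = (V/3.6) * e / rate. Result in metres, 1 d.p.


Convert speed: V = 95 / 3.6 = 26.3889 m/s
L = 26.3889 * 47 / 53
L = 1240.2778 / 53
L = 23.4 m

23.4


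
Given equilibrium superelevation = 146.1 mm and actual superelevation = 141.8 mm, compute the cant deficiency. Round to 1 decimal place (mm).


Cant deficiency = equilibrium cant - actual cant
CD = 146.1 - 141.8
CD = 4.3 mm

4.3


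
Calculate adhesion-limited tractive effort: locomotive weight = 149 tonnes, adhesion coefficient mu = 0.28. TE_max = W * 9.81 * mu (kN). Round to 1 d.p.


TE_max = W * g * mu
TE_max = 149 * 9.81 * 0.28
TE_max = 1461.69 * 0.28
TE_max = 409.3 kN

409.3


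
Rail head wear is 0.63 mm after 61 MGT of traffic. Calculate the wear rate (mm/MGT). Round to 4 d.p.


Wear rate = total wear / cumulative tonnage
Rate = 0.63 / 61
Rate = 0.0103 mm/MGT

0.0103


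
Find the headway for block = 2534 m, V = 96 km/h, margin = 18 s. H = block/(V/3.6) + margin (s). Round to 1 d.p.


V = 96 / 3.6 = 26.6667 m/s
Block traversal time = 2534 / 26.6667 = 95.025 s
Headway = 95.025 + 18
Headway = 113.0 s

113.0


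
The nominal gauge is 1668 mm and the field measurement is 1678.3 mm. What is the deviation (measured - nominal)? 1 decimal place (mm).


Deviation = measured - nominal
Deviation = 1678.3 - 1668
Deviation = 10.3 mm

10.3


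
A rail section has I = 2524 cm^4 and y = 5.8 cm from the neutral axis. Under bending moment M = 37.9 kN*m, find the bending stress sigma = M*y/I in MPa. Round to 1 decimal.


Convert units:
M = 37.9 kN*m = 37900000 N*mm
y = 5.8 cm = 58 mm
I = 2524 cm^4 = 25240000 mm^4
sigma = 37900000 * 58 / 25240000
sigma = 87.1 MPa

87.1


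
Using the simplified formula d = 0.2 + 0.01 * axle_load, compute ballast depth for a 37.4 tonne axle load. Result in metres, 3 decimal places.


d = 0.2 + 0.01 * 37.4
d = 0.2 + 0.374
d = 0.574 m

0.574


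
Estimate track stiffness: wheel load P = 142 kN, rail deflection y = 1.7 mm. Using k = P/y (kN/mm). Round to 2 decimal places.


Track stiffness k = P / y
k = 142 / 1.7
k = 83.53 kN/mm

83.53


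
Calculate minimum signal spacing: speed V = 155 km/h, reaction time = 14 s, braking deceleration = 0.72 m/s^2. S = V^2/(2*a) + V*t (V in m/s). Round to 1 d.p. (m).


V = 155 / 3.6 = 43.0556 m/s
Braking distance = 43.0556^2 / (2*0.72) = 1287.3478 m
Sighting distance = 43.0556 * 14 = 602.7778 m
S = 1287.3478 + 602.7778 = 1890.1 m

1890.1


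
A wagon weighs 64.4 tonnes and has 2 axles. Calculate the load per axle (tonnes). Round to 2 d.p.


Load per axle = total weight / number of axles
Load = 64.4 / 2
Load = 32.20 tonnes

32.20


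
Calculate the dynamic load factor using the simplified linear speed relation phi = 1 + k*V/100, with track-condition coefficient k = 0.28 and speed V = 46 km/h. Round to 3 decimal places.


phi = 1 + k * V / 100
phi = 1 + 0.28 * 46 / 100
phi = 1 + 0.1288
phi = 1.129

1.129


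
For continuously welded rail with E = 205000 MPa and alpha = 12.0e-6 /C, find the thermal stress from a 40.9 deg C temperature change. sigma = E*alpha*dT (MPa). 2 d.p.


sigma = E * alpha * dT
sigma = 205000 * 12.0e-6 * 40.9
sigma = 2.46 * 40.9
sigma = 100.61 MPa

100.61


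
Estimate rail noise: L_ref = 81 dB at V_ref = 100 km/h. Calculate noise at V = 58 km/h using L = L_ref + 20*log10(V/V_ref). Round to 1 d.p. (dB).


V/V_ref = 58 / 100 = 0.58
log10(0.58) = -0.236572
20 * -0.236572 = -4.7314
L = 81 + -4.7314 = 76.3 dB

76.3


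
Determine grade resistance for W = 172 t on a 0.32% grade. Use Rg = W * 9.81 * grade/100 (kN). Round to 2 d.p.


Rg = W * 9.81 * grade / 100
Rg = 172 * 9.81 * 0.32 / 100
Rg = 1687.32 * 0.0032
Rg = 5.40 kN

5.40


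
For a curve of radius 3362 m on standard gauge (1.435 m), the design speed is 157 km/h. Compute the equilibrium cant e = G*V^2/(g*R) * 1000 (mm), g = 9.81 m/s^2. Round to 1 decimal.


Convert speed: V = 157 / 3.6 = 43.6111 m/s
Apply formula: e = 1.435 * 43.6111^2 / (9.81 * 3362)
e = 1.435 * 1901.929 / 32981.22
e = 0.082752 m = 82.8 mm

82.8


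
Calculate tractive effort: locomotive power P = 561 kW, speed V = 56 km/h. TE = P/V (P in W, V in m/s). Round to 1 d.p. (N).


Convert: P = 561 kW = 561000 W
V = 56 / 3.6 = 15.5556 m/s
TE = 561000 / 15.5556
TE = 36064.3 N

36064.3


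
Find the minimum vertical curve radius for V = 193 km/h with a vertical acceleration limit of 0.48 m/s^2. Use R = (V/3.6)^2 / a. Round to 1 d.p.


Convert speed: V = 193 / 3.6 = 53.6111 m/s
V^2 = 2874.1512 m^2/s^2
R_v = 2874.1512 / 0.48
R_v = 5987.8 m

5987.8


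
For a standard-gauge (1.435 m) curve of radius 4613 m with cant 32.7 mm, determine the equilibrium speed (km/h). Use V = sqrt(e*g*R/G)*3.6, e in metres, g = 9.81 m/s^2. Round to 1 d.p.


Convert cant: e = 32.7 mm = 0.0327 m
V_ms = sqrt(0.0327 * 9.81 * 4613 / 1.435)
V_ms = sqrt(1031.212844) = 32.1125 m/s
V = 32.1125 * 3.6 = 115.6 km/h

115.6


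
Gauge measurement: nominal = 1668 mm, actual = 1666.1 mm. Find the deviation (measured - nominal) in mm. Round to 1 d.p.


Deviation = measured - nominal
Deviation = 1666.1 - 1668
Deviation = -1.9 mm

-1.9


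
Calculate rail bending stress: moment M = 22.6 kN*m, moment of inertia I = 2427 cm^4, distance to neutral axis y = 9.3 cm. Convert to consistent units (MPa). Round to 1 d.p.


Convert units:
M = 22.6 kN*m = 22600000 N*mm
y = 9.3 cm = 93 mm
I = 2427 cm^4 = 24270000 mm^4
sigma = 22600000 * 93 / 24270000
sigma = 86.6 MPa

86.6


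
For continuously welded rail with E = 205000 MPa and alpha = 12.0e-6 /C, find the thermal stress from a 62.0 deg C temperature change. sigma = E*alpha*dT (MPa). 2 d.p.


sigma = E * alpha * dT
sigma = 205000 * 12.0e-6 * 62.0
sigma = 2.46 * 62.0
sigma = 152.52 MPa

152.52


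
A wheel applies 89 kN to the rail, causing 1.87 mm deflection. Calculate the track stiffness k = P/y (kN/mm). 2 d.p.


Track stiffness k = P / y
k = 89 / 1.87
k = 47.59 kN/mm

47.59


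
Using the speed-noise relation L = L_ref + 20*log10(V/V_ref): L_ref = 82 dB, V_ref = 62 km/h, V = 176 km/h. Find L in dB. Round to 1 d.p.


V/V_ref = 176 / 62 = 2.83871
log10(2.83871) = 0.453121
20 * 0.453121 = 9.0624
L = 82 + 9.0624 = 91.1 dB

91.1


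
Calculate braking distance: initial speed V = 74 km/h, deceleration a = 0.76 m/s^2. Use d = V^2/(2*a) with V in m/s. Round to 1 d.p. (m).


Convert speed: V = 74 / 3.6 = 20.5556 m/s
V^2 = 422.5309
d = 422.5309 / (2 * 0.76)
d = 422.5309 / 1.52
d = 278.0 m

278.0


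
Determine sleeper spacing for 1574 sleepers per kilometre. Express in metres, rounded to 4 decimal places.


Spacing = 1000 m / number of sleepers
Spacing = 1000 / 1574
Spacing = 0.6353 m

0.6353


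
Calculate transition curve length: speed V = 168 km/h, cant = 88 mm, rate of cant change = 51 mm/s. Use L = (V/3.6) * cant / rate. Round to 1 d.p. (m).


Convert speed: V = 168 / 3.6 = 46.6667 m/s
L = 46.6667 * 88 / 51
L = 4106.6667 / 51
L = 80.5 m

80.5


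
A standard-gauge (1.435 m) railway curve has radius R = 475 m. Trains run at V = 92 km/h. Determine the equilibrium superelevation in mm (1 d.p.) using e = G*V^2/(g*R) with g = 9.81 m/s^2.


Convert speed: V = 92 / 3.6 = 25.5556 m/s
Apply formula: e = 1.435 * 25.5556^2 / (9.81 * 475)
e = 1.435 * 653.0864 / 4659.75
e = 0.201122 m = 201.1 mm

201.1


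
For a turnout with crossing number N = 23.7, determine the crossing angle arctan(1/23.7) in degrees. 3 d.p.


1/N = 1/23.7 = 0.042194
angle = arctan(0.042194) = 0.042169 rad
angle = 0.042169 * 180/pi = 2.416 degrees

2.416


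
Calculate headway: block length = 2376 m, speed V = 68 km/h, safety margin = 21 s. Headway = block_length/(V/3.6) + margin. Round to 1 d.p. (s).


V = 68 / 3.6 = 18.8889 m/s
Block traversal time = 2376 / 18.8889 = 125.7882 s
Headway = 125.7882 + 21
Headway = 146.8 s

146.8


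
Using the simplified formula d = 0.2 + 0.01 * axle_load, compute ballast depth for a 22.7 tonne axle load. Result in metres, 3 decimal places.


d = 0.2 + 0.01 * 22.7
d = 0.2 + 0.227
d = 0.427 m

0.427


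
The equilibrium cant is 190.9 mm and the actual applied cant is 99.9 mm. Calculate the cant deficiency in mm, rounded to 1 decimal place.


Cant deficiency = equilibrium cant - actual cant
CD = 190.9 - 99.9
CD = 91.0 mm

91.0


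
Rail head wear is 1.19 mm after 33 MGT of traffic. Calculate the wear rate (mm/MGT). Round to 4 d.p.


Wear rate = total wear / cumulative tonnage
Rate = 1.19 / 33
Rate = 0.0361 mm/MGT

0.0361


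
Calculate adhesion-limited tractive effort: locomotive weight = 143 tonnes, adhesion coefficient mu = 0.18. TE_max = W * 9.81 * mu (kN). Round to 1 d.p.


TE_max = W * g * mu
TE_max = 143 * 9.81 * 0.18
TE_max = 1402.83 * 0.18
TE_max = 252.5 kN

252.5


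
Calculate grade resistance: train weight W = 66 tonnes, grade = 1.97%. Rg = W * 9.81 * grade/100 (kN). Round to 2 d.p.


Rg = W * 9.81 * grade / 100
Rg = 66 * 9.81 * 1.97 / 100
Rg = 647.46 * 0.0197
Rg = 12.75 kN

12.75


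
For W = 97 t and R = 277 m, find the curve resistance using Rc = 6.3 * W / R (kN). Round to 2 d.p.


Rc = 6.3 * W / R
Rc = 6.3 * 97 / 277
Rc = 611.1 / 277
Rc = 2.21 kN

2.21


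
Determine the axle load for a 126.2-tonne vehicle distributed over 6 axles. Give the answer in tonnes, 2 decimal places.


Load per axle = total weight / number of axles
Load = 126.2 / 6
Load = 21.03 tonnes

21.03


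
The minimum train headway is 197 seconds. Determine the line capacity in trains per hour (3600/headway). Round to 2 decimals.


Capacity = 3600 / headway
Capacity = 3600 / 197
Capacity = 18.27 trains/hour

18.27


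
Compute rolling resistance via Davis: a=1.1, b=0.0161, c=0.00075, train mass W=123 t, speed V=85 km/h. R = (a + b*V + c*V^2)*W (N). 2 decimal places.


b*V = 0.0161 * 85 = 1.3685
c*V^2 = 0.00075 * 7225 = 5.41875
R_per_t = 1.1 + 1.3685 + 5.41875 = 7.88725 N/t
R_total = 7.88725 * 123 = 970.13 N

970.13


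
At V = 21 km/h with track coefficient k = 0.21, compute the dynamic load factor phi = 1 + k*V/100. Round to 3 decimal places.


phi = 1 + k * V / 100
phi = 1 + 0.21 * 21 / 100
phi = 1 + 0.0441
phi = 1.044

1.044


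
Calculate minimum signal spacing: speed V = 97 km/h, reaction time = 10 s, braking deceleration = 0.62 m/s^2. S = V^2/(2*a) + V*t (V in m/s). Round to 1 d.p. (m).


V = 97 / 3.6 = 26.9444 m/s
Braking distance = 26.9444^2 / (2*0.62) = 585.4864 m
Sighting distance = 26.9444 * 10 = 269.4444 m
S = 585.4864 + 269.4444 = 854.9 m

854.9


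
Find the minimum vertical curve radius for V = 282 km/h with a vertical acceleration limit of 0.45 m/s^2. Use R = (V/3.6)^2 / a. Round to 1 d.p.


Convert speed: V = 282 / 3.6 = 78.3333 m/s
V^2 = 6136.1111 m^2/s^2
R_v = 6136.1111 / 0.45
R_v = 13635.8 m

13635.8


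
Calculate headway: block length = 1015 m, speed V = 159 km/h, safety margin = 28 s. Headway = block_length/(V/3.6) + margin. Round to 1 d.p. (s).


V = 159 / 3.6 = 44.1667 m/s
Block traversal time = 1015 / 44.1667 = 22.9811 s
Headway = 22.9811 + 28
Headway = 51.0 s

51.0


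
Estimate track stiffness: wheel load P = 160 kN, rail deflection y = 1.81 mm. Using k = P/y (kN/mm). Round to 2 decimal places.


Track stiffness k = P / y
k = 160 / 1.81
k = 88.40 kN/mm

88.40


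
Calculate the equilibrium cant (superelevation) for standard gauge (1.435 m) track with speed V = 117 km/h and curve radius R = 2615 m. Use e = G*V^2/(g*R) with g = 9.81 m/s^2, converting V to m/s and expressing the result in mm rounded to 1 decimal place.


Convert speed: V = 117 / 3.6 = 32.5 m/s
Apply formula: e = 1.435 * 32.5^2 / (9.81 * 2615)
e = 1.435 * 1056.25 / 25653.15
e = 0.059085 m = 59.1 mm

59.1


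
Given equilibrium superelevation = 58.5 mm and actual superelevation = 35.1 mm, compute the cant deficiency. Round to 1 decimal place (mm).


Cant deficiency = equilibrium cant - actual cant
CD = 58.5 - 35.1
CD = 23.4 mm

23.4


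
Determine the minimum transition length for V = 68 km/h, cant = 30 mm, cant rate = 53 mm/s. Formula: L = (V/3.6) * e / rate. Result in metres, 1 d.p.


Convert speed: V = 68 / 3.6 = 18.8889 m/s
L = 18.8889 * 30 / 53
L = 566.6667 / 53
L = 10.7 m

10.7


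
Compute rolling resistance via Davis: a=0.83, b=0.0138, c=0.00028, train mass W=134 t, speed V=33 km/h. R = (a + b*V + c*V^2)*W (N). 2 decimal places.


b*V = 0.0138 * 33 = 0.4554
c*V^2 = 0.00028 * 1089 = 0.30492
R_per_t = 0.83 + 0.4554 + 0.30492 = 1.59032 N/t
R_total = 1.59032 * 134 = 213.10 N

213.10


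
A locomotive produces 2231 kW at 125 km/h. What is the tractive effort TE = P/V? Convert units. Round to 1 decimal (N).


Convert: P = 2231 kW = 2231000 W
V = 125 / 3.6 = 34.7222 m/s
TE = 2231000 / 34.7222
TE = 64252.8 N

64252.8


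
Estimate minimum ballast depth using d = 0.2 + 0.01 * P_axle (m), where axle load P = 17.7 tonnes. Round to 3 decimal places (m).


d = 0.2 + 0.01 * 17.7
d = 0.2 + 0.177
d = 0.377 m

0.377


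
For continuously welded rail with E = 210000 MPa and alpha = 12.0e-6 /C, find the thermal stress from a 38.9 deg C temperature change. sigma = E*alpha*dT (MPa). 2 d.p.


sigma = E * alpha * dT
sigma = 210000 * 12.0e-6 * 38.9
sigma = 2.52 * 38.9
sigma = 98.03 MPa

98.03


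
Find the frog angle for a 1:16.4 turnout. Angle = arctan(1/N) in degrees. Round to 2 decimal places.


1/N = 1/16.4 = 0.060976
angle = arctan(0.060976) = 0.0609 rad
angle = 0.0609 * 180/pi = 3.49 degrees

3.49


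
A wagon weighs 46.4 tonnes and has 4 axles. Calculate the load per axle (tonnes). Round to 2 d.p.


Load per axle = total weight / number of axles
Load = 46.4 / 4
Load = 11.60 tonnes

11.60


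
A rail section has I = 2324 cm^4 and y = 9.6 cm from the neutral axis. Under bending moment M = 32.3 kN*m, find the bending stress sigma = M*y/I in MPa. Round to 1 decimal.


Convert units:
M = 32.3 kN*m = 32300000 N*mm
y = 9.6 cm = 96 mm
I = 2324 cm^4 = 23240000 mm^4
sigma = 32300000 * 96 / 23240000
sigma = 133.4 MPa

133.4


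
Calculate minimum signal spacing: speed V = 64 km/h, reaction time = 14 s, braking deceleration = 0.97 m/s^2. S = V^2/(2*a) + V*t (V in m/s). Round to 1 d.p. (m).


V = 64 / 3.6 = 17.7778 m/s
Braking distance = 17.7778^2 / (2*0.97) = 162.9121 m
Sighting distance = 17.7778 * 14 = 248.8889 m
S = 162.9121 + 248.8889 = 411.8 m

411.8


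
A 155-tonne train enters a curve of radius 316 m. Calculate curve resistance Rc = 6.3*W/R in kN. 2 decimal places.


Rc = 6.3 * W / R
Rc = 6.3 * 155 / 316
Rc = 976.5 / 316
Rc = 3.09 kN

3.09


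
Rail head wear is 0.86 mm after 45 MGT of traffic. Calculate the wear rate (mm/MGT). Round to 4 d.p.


Wear rate = total wear / cumulative tonnage
Rate = 0.86 / 45
Rate = 0.0191 mm/MGT

0.0191


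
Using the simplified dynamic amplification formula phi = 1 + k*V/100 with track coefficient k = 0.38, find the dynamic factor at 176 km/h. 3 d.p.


phi = 1 + k * V / 100
phi = 1 + 0.38 * 176 / 100
phi = 1 + 0.6688
phi = 1.669

1.669


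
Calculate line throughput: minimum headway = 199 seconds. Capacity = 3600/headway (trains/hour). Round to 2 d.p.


Capacity = 3600 / headway
Capacity = 3600 / 199
Capacity = 18.09 trains/hour

18.09


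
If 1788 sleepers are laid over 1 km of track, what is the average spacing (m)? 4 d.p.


Spacing = 1000 m / number of sleepers
Spacing = 1000 / 1788
Spacing = 0.5593 m

0.5593


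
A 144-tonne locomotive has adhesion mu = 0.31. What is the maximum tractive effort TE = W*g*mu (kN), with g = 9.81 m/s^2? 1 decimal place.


TE_max = W * g * mu
TE_max = 144 * 9.81 * 0.31
TE_max = 1412.64 * 0.31
TE_max = 437.9 kN

437.9


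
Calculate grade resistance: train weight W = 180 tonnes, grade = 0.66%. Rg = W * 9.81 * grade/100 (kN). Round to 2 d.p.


Rg = W * 9.81 * grade / 100
Rg = 180 * 9.81 * 0.66 / 100
Rg = 1765.8 * 0.0066
Rg = 11.65 kN

11.65


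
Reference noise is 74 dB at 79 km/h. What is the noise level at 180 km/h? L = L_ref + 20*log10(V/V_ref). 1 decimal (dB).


V/V_ref = 180 / 79 = 2.278481
log10(2.278481) = 0.357645
20 * 0.357645 = 7.1529
L = 74 + 7.1529 = 81.2 dB

81.2


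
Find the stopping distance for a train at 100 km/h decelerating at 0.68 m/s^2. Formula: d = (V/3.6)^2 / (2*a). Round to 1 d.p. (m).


Convert speed: V = 100 / 3.6 = 27.7778 m/s
V^2 = 771.6049
d = 771.6049 / (2 * 0.68)
d = 771.6049 / 1.36
d = 567.4 m

567.4


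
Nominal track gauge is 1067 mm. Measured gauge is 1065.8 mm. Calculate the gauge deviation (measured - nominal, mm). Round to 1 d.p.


Deviation = measured - nominal
Deviation = 1065.8 - 1067
Deviation = -1.2 mm

-1.2


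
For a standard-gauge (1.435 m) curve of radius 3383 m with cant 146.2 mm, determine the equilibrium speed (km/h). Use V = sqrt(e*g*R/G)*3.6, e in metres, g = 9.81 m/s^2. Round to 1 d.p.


Convert cant: e = 146.2 mm = 0.1462 m
V_ms = sqrt(0.1462 * 9.81 * 3383 / 1.435)
V_ms = sqrt(3381.165872) = 58.1478 m/s
V = 58.1478 * 3.6 = 209.3 km/h

209.3


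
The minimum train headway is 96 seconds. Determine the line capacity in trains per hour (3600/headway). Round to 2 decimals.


Capacity = 3600 / headway
Capacity = 3600 / 96
Capacity = 37.50 trains/hour

37.50


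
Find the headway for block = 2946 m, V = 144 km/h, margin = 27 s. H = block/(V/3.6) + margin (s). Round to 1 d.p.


V = 144 / 3.6 = 40.0 m/s
Block traversal time = 2946 / 40.0 = 73.65 s
Headway = 73.65 + 27
Headway = 100.7 s

100.7


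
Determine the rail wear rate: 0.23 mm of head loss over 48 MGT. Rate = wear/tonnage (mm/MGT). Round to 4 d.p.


Wear rate = total wear / cumulative tonnage
Rate = 0.23 / 48
Rate = 0.0048 mm/MGT

0.0048


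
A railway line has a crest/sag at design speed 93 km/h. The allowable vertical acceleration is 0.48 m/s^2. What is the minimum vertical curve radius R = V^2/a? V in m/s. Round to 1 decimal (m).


Convert speed: V = 93 / 3.6 = 25.8333 m/s
V^2 = 667.3611 m^2/s^2
R_v = 667.3611 / 0.48
R_v = 1390.3 m

1390.3


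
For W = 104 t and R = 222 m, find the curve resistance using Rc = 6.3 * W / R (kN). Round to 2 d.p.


Rc = 6.3 * W / R
Rc = 6.3 * 104 / 222
Rc = 655.2 / 222
Rc = 2.95 kN

2.95


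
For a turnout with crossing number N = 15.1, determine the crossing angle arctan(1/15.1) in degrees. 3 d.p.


1/N = 1/15.1 = 0.066225
angle = arctan(0.066225) = 0.066129 rad
angle = 0.066129 * 180/pi = 3.789 degrees

3.789


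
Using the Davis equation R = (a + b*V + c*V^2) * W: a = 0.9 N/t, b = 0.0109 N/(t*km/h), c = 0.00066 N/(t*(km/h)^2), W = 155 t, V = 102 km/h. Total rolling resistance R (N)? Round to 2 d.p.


b*V = 0.0109 * 102 = 1.1118
c*V^2 = 0.00066 * 10404 = 6.86664
R_per_t = 0.9 + 1.1118 + 6.86664 = 8.87844 N/t
R_total = 8.87844 * 155 = 1376.16 N

1376.16


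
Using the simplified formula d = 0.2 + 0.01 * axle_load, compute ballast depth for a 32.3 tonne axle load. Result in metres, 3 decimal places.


d = 0.2 + 0.01 * 32.3
d = 0.2 + 0.323
d = 0.523 m

0.523


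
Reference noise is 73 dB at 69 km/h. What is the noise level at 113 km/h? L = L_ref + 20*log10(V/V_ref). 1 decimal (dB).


V/V_ref = 113 / 69 = 1.637681
log10(1.637681) = 0.214229
20 * 0.214229 = 4.2846
L = 73 + 4.2846 = 77.3 dB

77.3


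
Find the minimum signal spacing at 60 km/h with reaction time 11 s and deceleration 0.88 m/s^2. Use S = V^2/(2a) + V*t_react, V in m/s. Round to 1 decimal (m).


V = 60 / 3.6 = 16.6667 m/s
Braking distance = 16.6667^2 / (2*0.88) = 157.8283 m
Sighting distance = 16.6667 * 11 = 183.3333 m
S = 157.8283 + 183.3333 = 341.2 m

341.2


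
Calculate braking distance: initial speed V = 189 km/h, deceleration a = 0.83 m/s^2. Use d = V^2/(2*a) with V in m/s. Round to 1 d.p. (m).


Convert speed: V = 189 / 3.6 = 52.5 m/s
V^2 = 2756.25
d = 2756.25 / (2 * 0.83)
d = 2756.25 / 1.66
d = 1660.4 m

1660.4


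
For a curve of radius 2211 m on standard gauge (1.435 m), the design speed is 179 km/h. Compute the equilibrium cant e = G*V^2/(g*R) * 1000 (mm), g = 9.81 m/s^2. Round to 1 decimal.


Convert speed: V = 179 / 3.6 = 49.7222 m/s
Apply formula: e = 1.435 * 49.7222^2 / (9.81 * 2211)
e = 1.435 * 2472.2994 / 21689.91
e = 0.163567 m = 163.6 mm

163.6


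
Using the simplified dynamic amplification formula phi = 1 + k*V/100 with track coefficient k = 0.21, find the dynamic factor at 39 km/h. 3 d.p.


phi = 1 + k * V / 100
phi = 1 + 0.21 * 39 / 100
phi = 1 + 0.0819
phi = 1.082

1.082


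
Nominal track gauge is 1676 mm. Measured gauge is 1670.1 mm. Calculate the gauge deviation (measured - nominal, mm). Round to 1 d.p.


Deviation = measured - nominal
Deviation = 1670.1 - 1676
Deviation = -5.9 mm

-5.9


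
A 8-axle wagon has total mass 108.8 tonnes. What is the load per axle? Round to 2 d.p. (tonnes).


Load per axle = total weight / number of axles
Load = 108.8 / 8
Load = 13.60 tonnes

13.60


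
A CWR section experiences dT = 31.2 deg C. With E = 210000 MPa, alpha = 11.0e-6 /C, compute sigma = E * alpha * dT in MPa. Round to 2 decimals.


sigma = E * alpha * dT
sigma = 210000 * 11.0e-6 * 31.2
sigma = 2.31 * 31.2
sigma = 72.07 MPa

72.07


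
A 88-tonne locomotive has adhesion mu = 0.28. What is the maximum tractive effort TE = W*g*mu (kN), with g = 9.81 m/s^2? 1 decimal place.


TE_max = W * g * mu
TE_max = 88 * 9.81 * 0.28
TE_max = 863.28 * 0.28
TE_max = 241.7 kN

241.7


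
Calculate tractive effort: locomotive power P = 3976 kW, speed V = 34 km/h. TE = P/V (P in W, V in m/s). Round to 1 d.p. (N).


Convert: P = 3976 kW = 3976000 W
V = 34 / 3.6 = 9.4444 m/s
TE = 3976000 / 9.4444
TE = 420988.2 N

420988.2


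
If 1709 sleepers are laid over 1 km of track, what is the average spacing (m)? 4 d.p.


Spacing = 1000 m / number of sleepers
Spacing = 1000 / 1709
Spacing = 0.5851 m

0.5851


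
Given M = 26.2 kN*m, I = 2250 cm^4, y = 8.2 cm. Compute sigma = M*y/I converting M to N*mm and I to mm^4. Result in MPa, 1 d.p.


Convert units:
M = 26.2 kN*m = 26200000 N*mm
y = 8.2 cm = 82 mm
I = 2250 cm^4 = 22500000 mm^4
sigma = 26200000 * 82 / 22500000
sigma = 95.5 MPa

95.5


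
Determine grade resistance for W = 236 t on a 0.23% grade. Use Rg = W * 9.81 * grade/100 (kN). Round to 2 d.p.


Rg = W * 9.81 * grade / 100
Rg = 236 * 9.81 * 0.23 / 100
Rg = 2315.16 * 0.0023
Rg = 5.32 kN

5.32


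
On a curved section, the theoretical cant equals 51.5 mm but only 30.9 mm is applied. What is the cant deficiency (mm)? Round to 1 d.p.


Cant deficiency = equilibrium cant - actual cant
CD = 51.5 - 30.9
CD = 20.6 mm

20.6


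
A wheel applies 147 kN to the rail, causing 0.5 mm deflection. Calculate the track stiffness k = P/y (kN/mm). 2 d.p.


Track stiffness k = P / y
k = 147 / 0.5
k = 294.00 kN/mm

294.00


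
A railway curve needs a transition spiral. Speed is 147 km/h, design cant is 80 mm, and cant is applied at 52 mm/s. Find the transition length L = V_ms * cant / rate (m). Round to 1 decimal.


Convert speed: V = 147 / 3.6 = 40.8333 m/s
L = 40.8333 * 80 / 52
L = 3266.6667 / 52
L = 62.8 m

62.8


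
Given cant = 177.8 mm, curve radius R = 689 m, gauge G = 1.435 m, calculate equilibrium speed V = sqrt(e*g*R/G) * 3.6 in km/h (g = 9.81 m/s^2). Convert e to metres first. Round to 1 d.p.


Convert cant: e = 177.8 mm = 0.1778 m
V_ms = sqrt(0.1778 * 9.81 * 689 / 1.435)
V_ms = sqrt(837.467737) = 28.939 m/s
V = 28.939 * 3.6 = 104.2 km/h

104.2


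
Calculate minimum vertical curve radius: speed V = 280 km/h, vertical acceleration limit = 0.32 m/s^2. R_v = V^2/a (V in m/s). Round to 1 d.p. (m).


Convert speed: V = 280 / 3.6 = 77.7778 m/s
V^2 = 6049.3827 m^2/s^2
R_v = 6049.3827 / 0.32
R_v = 18904.3 m

18904.3


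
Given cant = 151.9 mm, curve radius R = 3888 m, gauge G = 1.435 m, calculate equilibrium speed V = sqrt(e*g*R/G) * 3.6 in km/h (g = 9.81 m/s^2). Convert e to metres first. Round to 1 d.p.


Convert cant: e = 151.9 mm = 0.1519 m
V_ms = sqrt(0.1519 * 9.81 * 3888 / 1.435)
V_ms = sqrt(4037.394029) = 63.5405 m/s
V = 63.5405 * 3.6 = 228.7 km/h

228.7


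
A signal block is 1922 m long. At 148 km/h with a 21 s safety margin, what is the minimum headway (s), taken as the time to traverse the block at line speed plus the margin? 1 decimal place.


V = 148 / 3.6 = 41.1111 m/s
Block traversal time = 1922 / 41.1111 = 46.7514 s
Headway = 46.7514 + 21
Headway = 67.8 s

67.8


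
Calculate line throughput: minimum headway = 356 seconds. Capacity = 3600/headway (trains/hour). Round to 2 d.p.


Capacity = 3600 / headway
Capacity = 3600 / 356
Capacity = 10.11 trains/hour

10.11


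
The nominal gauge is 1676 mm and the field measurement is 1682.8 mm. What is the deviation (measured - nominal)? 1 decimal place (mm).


Deviation = measured - nominal
Deviation = 1682.8 - 1676
Deviation = 6.8 mm

6.8


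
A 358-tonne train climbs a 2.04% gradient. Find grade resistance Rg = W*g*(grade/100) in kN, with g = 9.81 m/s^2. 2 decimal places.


Rg = W * 9.81 * grade / 100
Rg = 358 * 9.81 * 2.04 / 100
Rg = 3511.98 * 0.0204
Rg = 71.64 kN

71.64


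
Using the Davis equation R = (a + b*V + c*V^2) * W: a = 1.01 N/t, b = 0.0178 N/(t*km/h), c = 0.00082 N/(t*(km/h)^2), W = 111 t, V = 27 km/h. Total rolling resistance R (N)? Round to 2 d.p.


b*V = 0.0178 * 27 = 0.4806
c*V^2 = 0.00082 * 729 = 0.59778
R_per_t = 1.01 + 0.4806 + 0.59778 = 2.08838 N/t
R_total = 2.08838 * 111 = 231.81 N

231.81


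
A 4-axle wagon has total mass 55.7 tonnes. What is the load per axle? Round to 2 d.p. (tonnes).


Load per axle = total weight / number of axles
Load = 55.7 / 4
Load = 13.93 tonnes

13.93


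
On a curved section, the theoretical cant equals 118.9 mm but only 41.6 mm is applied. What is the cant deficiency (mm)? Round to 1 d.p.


Cant deficiency = equilibrium cant - actual cant
CD = 118.9 - 41.6
CD = 77.3 mm

77.3


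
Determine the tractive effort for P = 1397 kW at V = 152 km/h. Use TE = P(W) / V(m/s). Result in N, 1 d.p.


Convert: P = 1397 kW = 1397000 W
V = 152 / 3.6 = 42.2222 m/s
TE = 1397000 / 42.2222
TE = 33086.8 N

33086.8


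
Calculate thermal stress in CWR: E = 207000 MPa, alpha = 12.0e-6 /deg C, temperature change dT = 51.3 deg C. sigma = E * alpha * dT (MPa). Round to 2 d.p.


sigma = E * alpha * dT
sigma = 207000 * 12.0e-6 * 51.3
sigma = 2.484 * 51.3
sigma = 127.43 MPa

127.43


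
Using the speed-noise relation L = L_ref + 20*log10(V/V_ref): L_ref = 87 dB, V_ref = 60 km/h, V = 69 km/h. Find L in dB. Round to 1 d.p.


V/V_ref = 69 / 60 = 1.15
log10(1.15) = 0.060698
20 * 0.060698 = 1.214
L = 87 + 1.214 = 88.2 dB

88.2


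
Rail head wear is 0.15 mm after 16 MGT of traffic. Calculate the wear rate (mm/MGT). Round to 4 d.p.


Wear rate = total wear / cumulative tonnage
Rate = 0.15 / 16
Rate = 0.0094 mm/MGT

0.0094


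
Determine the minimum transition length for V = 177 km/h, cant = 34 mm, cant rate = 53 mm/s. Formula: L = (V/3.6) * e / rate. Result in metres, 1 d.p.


Convert speed: V = 177 / 3.6 = 49.1667 m/s
L = 49.1667 * 34 / 53
L = 1671.6667 / 53
L = 31.5 m

31.5


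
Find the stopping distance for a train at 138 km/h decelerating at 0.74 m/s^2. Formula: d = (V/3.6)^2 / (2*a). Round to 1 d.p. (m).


Convert speed: V = 138 / 3.6 = 38.3333 m/s
V^2 = 1469.4444
d = 1469.4444 / (2 * 0.74)
d = 1469.4444 / 1.48
d = 992.9 m

992.9


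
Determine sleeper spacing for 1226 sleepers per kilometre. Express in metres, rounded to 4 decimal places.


Spacing = 1000 m / number of sleepers
Spacing = 1000 / 1226
Spacing = 0.8157 m

0.8157


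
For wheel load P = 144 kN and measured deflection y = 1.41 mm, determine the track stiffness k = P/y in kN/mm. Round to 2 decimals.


Track stiffness k = P / y
k = 144 / 1.41
k = 102.13 kN/mm

102.13


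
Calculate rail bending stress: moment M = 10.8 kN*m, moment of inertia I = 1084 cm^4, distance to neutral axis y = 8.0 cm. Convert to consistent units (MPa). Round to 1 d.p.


Convert units:
M = 10.8 kN*m = 10800000 N*mm
y = 8.0 cm = 80 mm
I = 1084 cm^4 = 10840000 mm^4
sigma = 10800000 * 80 / 10840000
sigma = 79.7 MPa

79.7


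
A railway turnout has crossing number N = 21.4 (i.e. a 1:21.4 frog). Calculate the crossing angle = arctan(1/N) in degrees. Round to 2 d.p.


1/N = 1/21.4 = 0.046729
angle = arctan(0.046729) = 0.046695 rad
angle = 0.046695 * 180/pi = 2.68 degrees

2.68


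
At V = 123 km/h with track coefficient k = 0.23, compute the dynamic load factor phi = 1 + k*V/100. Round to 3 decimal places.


phi = 1 + k * V / 100
phi = 1 + 0.23 * 123 / 100
phi = 1 + 0.2829
phi = 1.283

1.283


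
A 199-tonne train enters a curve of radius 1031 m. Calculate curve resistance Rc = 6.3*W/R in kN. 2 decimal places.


Rc = 6.3 * W / R
Rc = 6.3 * 199 / 1031
Rc = 1253.7 / 1031
Rc = 1.22 kN

1.22


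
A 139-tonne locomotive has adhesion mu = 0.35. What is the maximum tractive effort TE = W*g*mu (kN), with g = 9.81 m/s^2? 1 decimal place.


TE_max = W * g * mu
TE_max = 139 * 9.81 * 0.35
TE_max = 1363.59 * 0.35
TE_max = 477.3 kN

477.3


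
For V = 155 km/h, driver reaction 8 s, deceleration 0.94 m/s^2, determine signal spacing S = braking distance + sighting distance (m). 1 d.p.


V = 155 / 3.6 = 43.0556 m/s
Braking distance = 43.0556^2 / (2*0.94) = 986.0537 m
Sighting distance = 43.0556 * 8 = 344.4444 m
S = 986.0537 + 344.4444 = 1330.5 m

1330.5


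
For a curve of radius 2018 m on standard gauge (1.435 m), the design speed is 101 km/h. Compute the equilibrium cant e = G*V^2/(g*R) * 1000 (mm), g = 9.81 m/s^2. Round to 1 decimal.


Convert speed: V = 101 / 3.6 = 28.0556 m/s
Apply formula: e = 1.435 * 28.0556^2 / (9.81 * 2018)
e = 1.435 * 787.1142 / 19796.58
e = 0.057056 m = 57.1 mm

57.1


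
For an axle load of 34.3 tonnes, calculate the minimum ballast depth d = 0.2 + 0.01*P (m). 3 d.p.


d = 0.2 + 0.01 * 34.3
d = 0.2 + 0.343
d = 0.543 m

0.543


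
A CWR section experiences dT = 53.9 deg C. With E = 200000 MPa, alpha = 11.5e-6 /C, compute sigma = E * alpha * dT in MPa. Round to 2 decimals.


sigma = E * alpha * dT
sigma = 200000 * 11.5e-6 * 53.9
sigma = 2.3 * 53.9
sigma = 123.97 MPa

123.97


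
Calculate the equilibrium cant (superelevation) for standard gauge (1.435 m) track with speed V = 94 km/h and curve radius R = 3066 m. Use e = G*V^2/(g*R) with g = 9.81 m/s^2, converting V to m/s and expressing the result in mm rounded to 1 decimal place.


Convert speed: V = 94 / 3.6 = 26.1111 m/s
Apply formula: e = 1.435 * 26.1111^2 / (9.81 * 3066)
e = 1.435 * 681.7901 / 30077.46
e = 0.032528 m = 32.5 mm

32.5


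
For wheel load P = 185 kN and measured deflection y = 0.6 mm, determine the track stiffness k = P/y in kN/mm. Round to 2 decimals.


Track stiffness k = P / y
k = 185 / 0.6
k = 308.33 kN/mm

308.33


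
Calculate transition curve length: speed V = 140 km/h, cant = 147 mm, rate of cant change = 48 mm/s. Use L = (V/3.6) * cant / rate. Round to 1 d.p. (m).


Convert speed: V = 140 / 3.6 = 38.8889 m/s
L = 38.8889 * 147 / 48
L = 5716.6667 / 48
L = 119.1 m

119.1


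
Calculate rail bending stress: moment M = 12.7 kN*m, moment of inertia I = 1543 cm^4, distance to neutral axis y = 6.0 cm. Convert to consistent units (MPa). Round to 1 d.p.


Convert units:
M = 12.7 kN*m = 12700000 N*mm
y = 6.0 cm = 60 mm
I = 1543 cm^4 = 15430000 mm^4
sigma = 12700000 * 60 / 15430000
sigma = 49.4 MPa

49.4


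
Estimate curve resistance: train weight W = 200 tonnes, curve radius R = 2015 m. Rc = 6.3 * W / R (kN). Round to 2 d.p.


Rc = 6.3 * W / R
Rc = 6.3 * 200 / 2015
Rc = 1260.0 / 2015
Rc = 0.63 kN

0.63


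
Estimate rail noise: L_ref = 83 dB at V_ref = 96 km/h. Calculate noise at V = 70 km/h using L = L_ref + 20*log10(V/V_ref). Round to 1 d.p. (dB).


V/V_ref = 70 / 96 = 0.729167
log10(0.729167) = -0.137173
20 * -0.137173 = -2.7435
L = 83 + -2.7435 = 80.3 dB

80.3


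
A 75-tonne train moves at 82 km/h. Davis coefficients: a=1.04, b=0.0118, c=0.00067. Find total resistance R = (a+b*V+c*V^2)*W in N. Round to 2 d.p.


b*V = 0.0118 * 82 = 0.9676
c*V^2 = 0.00067 * 6724 = 4.50508
R_per_t = 1.04 + 0.9676 + 4.50508 = 6.51268 N/t
R_total = 6.51268 * 75 = 488.45 N

488.45


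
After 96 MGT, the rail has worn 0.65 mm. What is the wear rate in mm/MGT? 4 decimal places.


Wear rate = total wear / cumulative tonnage
Rate = 0.65 / 96
Rate = 0.0068 mm/MGT

0.0068


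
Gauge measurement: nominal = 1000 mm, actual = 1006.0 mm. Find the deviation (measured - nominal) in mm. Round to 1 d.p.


Deviation = measured - nominal
Deviation = 1006.0 - 1000
Deviation = 6.0 mm

6.0


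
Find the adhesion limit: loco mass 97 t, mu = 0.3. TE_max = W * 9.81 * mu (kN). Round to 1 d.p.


TE_max = W * g * mu
TE_max = 97 * 9.81 * 0.3
TE_max = 951.57 * 0.3
TE_max = 285.5 kN

285.5


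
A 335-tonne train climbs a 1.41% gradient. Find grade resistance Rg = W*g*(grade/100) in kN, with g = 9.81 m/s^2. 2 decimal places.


Rg = W * 9.81 * grade / 100
Rg = 335 * 9.81 * 1.41 / 100
Rg = 3286.35 * 0.0141
Rg = 46.34 kN

46.34


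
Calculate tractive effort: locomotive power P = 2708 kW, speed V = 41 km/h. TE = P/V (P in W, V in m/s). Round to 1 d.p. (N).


Convert: P = 2708 kW = 2708000 W
V = 41 / 3.6 = 11.3889 m/s
TE = 2708000 / 11.3889
TE = 237775.6 N

237775.6


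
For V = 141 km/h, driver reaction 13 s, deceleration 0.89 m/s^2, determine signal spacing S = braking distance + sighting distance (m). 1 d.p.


V = 141 / 3.6 = 39.1667 m/s
Braking distance = 39.1667^2 / (2*0.89) = 861.8134 m
Sighting distance = 39.1667 * 13 = 509.1667 m
S = 861.8134 + 509.1667 = 1371.0 m

1371.0


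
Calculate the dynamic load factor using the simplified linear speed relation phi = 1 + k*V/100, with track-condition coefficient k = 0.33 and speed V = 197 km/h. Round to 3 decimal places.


phi = 1 + k * V / 100
phi = 1 + 0.33 * 197 / 100
phi = 1 + 0.6501
phi = 1.650

1.650


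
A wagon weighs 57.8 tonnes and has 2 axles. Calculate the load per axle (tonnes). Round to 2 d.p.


Load per axle = total weight / number of axles
Load = 57.8 / 2
Load = 28.90 tonnes

28.90


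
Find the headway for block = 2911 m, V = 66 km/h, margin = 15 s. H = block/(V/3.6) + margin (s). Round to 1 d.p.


V = 66 / 3.6 = 18.3333 m/s
Block traversal time = 2911 / 18.3333 = 158.7818 s
Headway = 158.7818 + 15
Headway = 173.8 s

173.8


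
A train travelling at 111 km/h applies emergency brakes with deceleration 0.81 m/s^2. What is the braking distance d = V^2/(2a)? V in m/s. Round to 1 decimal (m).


Convert speed: V = 111 / 3.6 = 30.8333 m/s
V^2 = 950.6944
d = 950.6944 / (2 * 0.81)
d = 950.6944 / 1.62
d = 586.8 m

586.8


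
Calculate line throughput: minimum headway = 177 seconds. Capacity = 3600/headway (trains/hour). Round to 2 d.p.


Capacity = 3600 / headway
Capacity = 3600 / 177
Capacity = 20.34 trains/hour

20.34


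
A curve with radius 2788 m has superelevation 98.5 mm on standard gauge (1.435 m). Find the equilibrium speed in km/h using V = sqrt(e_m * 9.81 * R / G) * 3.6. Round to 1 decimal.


Convert cant: e = 98.5 mm = 0.0985 m
V_ms = sqrt(0.0985 * 9.81 * 2788 / 1.435)
V_ms = sqrt(1877.353714) = 43.3284 m/s
V = 43.3284 * 3.6 = 156.0 km/h

156.0


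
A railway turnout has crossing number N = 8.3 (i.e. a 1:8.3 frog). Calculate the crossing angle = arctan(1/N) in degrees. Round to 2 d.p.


1/N = 1/8.3 = 0.120482
angle = arctan(0.120482) = 0.119904 rad
angle = 0.119904 * 180/pi = 6.87 degrees

6.87


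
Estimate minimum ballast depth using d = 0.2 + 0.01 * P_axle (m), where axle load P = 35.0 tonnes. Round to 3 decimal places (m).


d = 0.2 + 0.01 * 35.0
d = 0.2 + 0.35
d = 0.550 m

0.550


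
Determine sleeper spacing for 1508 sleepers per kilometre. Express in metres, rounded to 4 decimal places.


Spacing = 1000 m / number of sleepers
Spacing = 1000 / 1508
Spacing = 0.6631 m

0.6631


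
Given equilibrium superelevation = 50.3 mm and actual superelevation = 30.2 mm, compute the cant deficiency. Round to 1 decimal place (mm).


Cant deficiency = equilibrium cant - actual cant
CD = 50.3 - 30.2
CD = 20.1 mm

20.1


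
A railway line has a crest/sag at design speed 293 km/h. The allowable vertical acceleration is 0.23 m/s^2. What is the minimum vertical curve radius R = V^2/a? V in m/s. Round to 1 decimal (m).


Convert speed: V = 293 / 3.6 = 81.3889 m/s
V^2 = 6624.1512 m^2/s^2
R_v = 6624.1512 / 0.23
R_v = 28800.7 m

28800.7
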